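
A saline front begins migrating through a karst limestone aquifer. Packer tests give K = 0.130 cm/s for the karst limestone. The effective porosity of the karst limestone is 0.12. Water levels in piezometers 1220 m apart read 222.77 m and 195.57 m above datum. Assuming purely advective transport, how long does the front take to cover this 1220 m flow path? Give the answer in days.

Convert K: 0.130 cm/s × 864 = 112.3 m/day.
Hydraulic gradient i = (222.77 − 195.57) / 1220 = 27.2 / 1220 = 0.02230.
Darcy flux q = K · i = 112.3 × 0.02230 = 2.504 m/day.
Seepage velocity v = q / n_e = 2.504 / 0.12 = 20.87 m/day.
Travel time t = L / v = 1220 / 20.87 = 58.46 days.

58.5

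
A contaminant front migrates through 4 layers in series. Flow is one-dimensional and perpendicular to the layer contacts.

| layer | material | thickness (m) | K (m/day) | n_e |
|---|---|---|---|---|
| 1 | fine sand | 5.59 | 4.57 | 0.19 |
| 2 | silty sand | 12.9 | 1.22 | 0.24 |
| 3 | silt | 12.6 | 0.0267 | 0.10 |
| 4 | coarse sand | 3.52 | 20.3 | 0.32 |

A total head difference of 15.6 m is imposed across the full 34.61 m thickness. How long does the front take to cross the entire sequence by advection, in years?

With flow normal to the layers, continuity requires the same specific discharge q through every layer.
Σ(b_i/K_i) = 5.59/4.57 + 12.9/1.22 + 12.6/0.0267 + 3.52/20.3 = 483.9 d.
q = Δh / Σ(b_i/K_i) = 15.6 / 483.9 = 0.03224 m/day.
In each layer the seepage velocity is v_i = q/n_i, so the layer transit time is t_i = b_i·n_i / q:
  layer 1 (fine sand): t_1 = 5.59 × 0.19 / 0.03224 = 32.94 d
  layer 2 (silty sand): t_2 = 12.9 × 0.24 / 0.03224 = 96.03 d
  layer 3 (silt): t_3 = 12.6 × 0.10 / 0.03224 = 39.08 d
  layer 4 (coarse sand): t_4 = 3.52 × 0.32 / 0.03224 = 34.94 d
Total t = Σ t_i = 203.0 days = 0.5558 years.

0.556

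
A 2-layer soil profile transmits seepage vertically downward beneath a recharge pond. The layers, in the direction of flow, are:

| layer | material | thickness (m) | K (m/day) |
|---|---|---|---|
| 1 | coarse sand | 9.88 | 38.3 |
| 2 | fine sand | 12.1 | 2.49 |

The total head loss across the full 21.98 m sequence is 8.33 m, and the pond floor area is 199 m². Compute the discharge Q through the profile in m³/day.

Flow is perpendicular to layering, so the layers act in series and the equivalent K is the thickness-weighted harmonic mean.
Total thickness L = 9.88 + 12.1 = 21.98 m.
Σ(b_i/K_i) = 9.88/38.3 + 12.1/2.49 = 5.117 d.
K_eq = L / Σ(b_i/K_i) = 21.98 / 5.117 = 4.295 m/day.
Q = K_eq · A · (Δh/L) = 4.295 × 199 × (8.33/21.98) = 323.9 m³/day.

324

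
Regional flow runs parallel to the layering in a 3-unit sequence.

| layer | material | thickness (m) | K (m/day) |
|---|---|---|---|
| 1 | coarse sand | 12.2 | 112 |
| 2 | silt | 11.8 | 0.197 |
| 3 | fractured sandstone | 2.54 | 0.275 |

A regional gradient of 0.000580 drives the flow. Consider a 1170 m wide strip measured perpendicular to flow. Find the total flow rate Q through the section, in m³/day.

Flow is parallel to layering, so each bed carries its own Darcy discharge and the transmissivities add.
Σ(K_i·b_i) = 112×12.2 + 0.197×11.8 + 0.275×2.54 = 1369 m²/day.
Hydraulic gradient i = 0.000580.
Q = Σ(K_i·b_i) · W · i = 1369 × 1170 × 0.0005800 = 929.3 m³/day.

929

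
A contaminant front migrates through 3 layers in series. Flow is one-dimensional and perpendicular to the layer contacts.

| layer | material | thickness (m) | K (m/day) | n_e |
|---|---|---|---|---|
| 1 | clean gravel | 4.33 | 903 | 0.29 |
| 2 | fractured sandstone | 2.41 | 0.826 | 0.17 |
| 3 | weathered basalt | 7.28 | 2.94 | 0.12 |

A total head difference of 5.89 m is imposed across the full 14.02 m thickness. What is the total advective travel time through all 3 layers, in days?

2.33

With flow normal to the layers, continuity requires the same specific discharge q through every layer.
Σ(b_i/K_i) = 4.33/903 + 2.41/0.826 + 7.28/2.94 = 5.399 d.
q = Δh / Σ(b_i/K_i) = 5.89 / 5.399 = 1.091 m/day.
In each layer the seepage velocity is v_i = q/n_i, so the layer transit time is t_i = b_i·n_i / q:
  layer 1 (clean gravel): t_1 = 4.33 × 0.29 / 1.091 = 1.151 d
  layer 2 (fractured sandstone): t_2 = 2.41 × 0.17 / 1.091 = 0.3755 d
  layer 3 (weathered basalt): t_3 = 7.28 × 0.12 / 1.091 = 0.8007 d
Total t = Σ t_i = 2.327 days.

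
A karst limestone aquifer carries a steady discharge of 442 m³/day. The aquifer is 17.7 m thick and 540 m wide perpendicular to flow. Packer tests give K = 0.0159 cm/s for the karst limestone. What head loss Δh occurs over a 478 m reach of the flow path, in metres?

1.61

Convert K: 0.0159 cm/s × 864 = 13.74 m/day.
Cross-sectional area A = 540 × 17.7 = 9558 m².
From Q = K·A·i, i = Q / (K·A) = 442 / (13.74 × 9558) = 0.003366.
Head loss Δh = i · L = 0.003366 × 478 = 1.609 m.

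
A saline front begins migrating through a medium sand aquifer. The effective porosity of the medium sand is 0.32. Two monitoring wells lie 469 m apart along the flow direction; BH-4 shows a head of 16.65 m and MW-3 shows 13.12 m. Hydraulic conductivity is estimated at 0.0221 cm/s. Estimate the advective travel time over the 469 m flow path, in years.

Convert K: 0.0221 cm/s × 864 = 19.09 m/day.
Hydraulic gradient i = (16.65 − 13.12) / 469 = 3.53 / 469 = 0.007527.
Darcy flux q = K · i = 19.09 × 0.007527 = 0.1437 m/day.
Seepage velocity v = q / n_e = 0.1437 / 0.32 = 0.4491 m/day.
Travel time t = L / v = 469 / 0.4491 = 1044 days = 2.859 years.

2.86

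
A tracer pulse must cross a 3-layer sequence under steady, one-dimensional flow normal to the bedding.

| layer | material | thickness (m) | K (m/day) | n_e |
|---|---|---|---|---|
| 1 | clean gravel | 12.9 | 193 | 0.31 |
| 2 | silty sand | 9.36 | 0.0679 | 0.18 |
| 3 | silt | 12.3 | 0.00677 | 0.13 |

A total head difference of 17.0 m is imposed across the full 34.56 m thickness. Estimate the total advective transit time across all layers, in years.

With flow normal to the layers, continuity requires the same specific discharge q through every layer.
Σ(b_i/K_i) = 12.9/193 + 9.36/0.0679 + 12.3/0.00677 = 1955 d.
q = Δh / Σ(b_i/K_i) = 17.0 / 1955 = 0.008697 m/day.
In each layer the seepage velocity is v_i = q/n_i, so the layer transit time is t_i = b_i·n_i / q:
  layer 1 (clean gravel): t_1 = 12.9 × 0.31 / 0.008697 = 459.8 d
  layer 2 (silty sand): t_2 = 9.36 × 0.18 / 0.008697 = 193.7 d
  layer 3 (silt): t_3 = 12.3 × 0.13 / 0.008697 = 183.9 d
Total t = Σ t_i = 837.4 days = 2.293 years.

2.29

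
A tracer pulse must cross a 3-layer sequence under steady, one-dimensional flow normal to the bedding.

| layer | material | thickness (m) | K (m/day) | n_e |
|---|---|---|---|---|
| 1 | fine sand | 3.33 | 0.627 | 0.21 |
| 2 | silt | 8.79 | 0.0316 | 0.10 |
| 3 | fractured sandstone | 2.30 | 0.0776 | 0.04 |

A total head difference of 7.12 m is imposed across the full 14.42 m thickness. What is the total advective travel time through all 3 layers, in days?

With flow normal to the layers, continuity requires the same specific discharge q through every layer.
Σ(b_i/K_i) = 3.33/0.627 + 8.79/0.0316 + 2.30/0.0776 = 313.1 d.
q = Δh / Σ(b_i/K_i) = 7.12 / 313.1 = 0.02274 m/day.
In each layer the seepage velocity is v_i = q/n_i, so the layer transit time is t_i = b_i·n_i / q:
  layer 1 (fine sand): t_1 = 3.33 × 0.21 / 0.02274 = 30.75 d
  layer 2 (silt): t_2 = 8.79 × 0.10 / 0.02274 = 38.66 d
  layer 3 (fractured sandstone): t_3 = 2.30 × 0.04 / 0.02274 = 4.046 d
Total t = Σ t_i = 73.45 days.

73.5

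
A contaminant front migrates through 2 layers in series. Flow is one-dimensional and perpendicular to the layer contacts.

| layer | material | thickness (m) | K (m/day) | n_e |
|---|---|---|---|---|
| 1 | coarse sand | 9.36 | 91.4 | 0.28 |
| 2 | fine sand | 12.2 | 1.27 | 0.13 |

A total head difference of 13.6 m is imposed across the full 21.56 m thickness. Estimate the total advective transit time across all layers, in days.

3.00

With flow normal to the layers, continuity requires the same specific discharge q through every layer.
Σ(b_i/K_i) = 9.36/91.4 + 12.2/1.27 = 9.709 d.
q = Δh / Σ(b_i/K_i) = 13.6 / 9.709 = 1.401 m/day.
In each layer the seepage velocity is v_i = q/n_i, so the layer transit time is t_i = b_i·n_i / q:
  layer 1 (coarse sand): t_1 = 9.36 × 0.28 / 1.401 = 1.871 d
  layer 2 (fine sand): t_2 = 12.2 × 0.13 / 1.401 = 1.132 d
Total t = Σ t_i = 3.003 days.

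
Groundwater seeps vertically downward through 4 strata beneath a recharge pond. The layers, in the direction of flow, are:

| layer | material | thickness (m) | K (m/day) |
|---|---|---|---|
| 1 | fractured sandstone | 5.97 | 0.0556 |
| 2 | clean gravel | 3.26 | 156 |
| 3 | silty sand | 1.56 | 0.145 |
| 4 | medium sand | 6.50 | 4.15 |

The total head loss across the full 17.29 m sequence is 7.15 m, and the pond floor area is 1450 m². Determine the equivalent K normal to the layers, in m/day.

Flow is perpendicular to layering, so the layers act in series and the equivalent K is the thickness-weighted harmonic mean.
Total thickness L = 5.97 + 3.26 + 1.56 + 6.50 = 17.29 m.
Σ(b_i/K_i) = 5.97/0.0556 + 3.26/156 + 1.56/0.145 + 6.50/4.15 = 119.7 d.
K_eq = L / Σ(b_i/K_i) = 17.29 / 119.7 = 0.1444 m/day.

0.144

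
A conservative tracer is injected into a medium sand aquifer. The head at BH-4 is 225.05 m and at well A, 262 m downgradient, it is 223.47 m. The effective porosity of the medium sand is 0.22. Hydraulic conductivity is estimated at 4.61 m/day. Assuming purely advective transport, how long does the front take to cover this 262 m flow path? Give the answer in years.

Hydraulic gradient i = (225.05 − 223.47) / 262 = 1.58 / 262 = 0.006031.
Darcy flux q = K · i = 4.610 × 0.006031 = 0.02780 m/day.
Seepage velocity v = q / n_e = 0.02780 / 0.22 = 0.1264 m/day.
Travel time t = L / v = 262 / 0.1264 = 2073 days = 5.676 years.

5.68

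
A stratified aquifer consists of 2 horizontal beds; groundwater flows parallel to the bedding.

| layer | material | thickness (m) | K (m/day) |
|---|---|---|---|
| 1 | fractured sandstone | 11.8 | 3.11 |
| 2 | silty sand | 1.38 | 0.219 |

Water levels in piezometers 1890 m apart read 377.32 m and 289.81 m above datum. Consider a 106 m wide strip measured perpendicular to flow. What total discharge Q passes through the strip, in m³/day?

182

Flow is parallel to layering, so each bed carries its own Darcy discharge and the transmissivities add.
Σ(K_i·b_i) = 3.11×11.8 + 0.219×1.38 = 37.00 m²/day.
Hydraulic gradient i = (377.32 − 289.81) / 1890 = 87.51 / 1890 = 0.04630.
Q = Σ(K_i·b_i) · W · i = 37.00 × 106 × 0.04630 = 181.6 m³/day.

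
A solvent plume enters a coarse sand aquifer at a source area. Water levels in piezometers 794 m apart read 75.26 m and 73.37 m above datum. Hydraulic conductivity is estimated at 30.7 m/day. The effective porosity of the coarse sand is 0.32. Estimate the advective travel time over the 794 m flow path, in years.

9.52

Hydraulic gradient i = (75.26 − 73.37) / 794 = 1.89 / 794 = 0.002380.
Darcy flux q = K · i = 30.70 × 0.002380 = 0.07308 m/day.
Seepage velocity v = q / n_e = 0.07308 / 0.32 = 0.2284 m/day.
Travel time t = L / v = 794 / 0.2284 = 3477 days = 9.519 years.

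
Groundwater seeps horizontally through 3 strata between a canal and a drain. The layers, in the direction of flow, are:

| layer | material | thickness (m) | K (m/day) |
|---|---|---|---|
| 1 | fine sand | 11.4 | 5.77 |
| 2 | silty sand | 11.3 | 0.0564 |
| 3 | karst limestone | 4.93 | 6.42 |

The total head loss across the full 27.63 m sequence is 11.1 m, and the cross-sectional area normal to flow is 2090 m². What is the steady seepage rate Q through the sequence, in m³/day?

Flow is perpendicular to layering, so the layers act in series and the equivalent K is the thickness-weighted harmonic mean.
Total thickness L = 11.4 + 11.3 + 4.93 = 27.63 m.
Σ(b_i/K_i) = 11.4/5.77 + 11.3/0.0564 + 4.93/6.42 = 203.1 d.
K_eq = L / Σ(b_i/K_i) = 27.63 / 203.1 = 0.1360 m/day.
Q = K_eq · A · (Δh/L) = 0.1360 × 2090 × (11.1/27.63) = 114.2 m³/day.

114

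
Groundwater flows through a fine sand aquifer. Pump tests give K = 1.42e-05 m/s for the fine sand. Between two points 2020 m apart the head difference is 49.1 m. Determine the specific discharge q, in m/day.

0.0298

Convert K: 1.42e-05 m/s × 86400 = 1.227 m/day.
Hydraulic gradient i = Δh / L = 49.1 / 2020 = 0.02431.
Specific discharge q = K · i = 1.227 × 0.02431 = 0.02982 m/day.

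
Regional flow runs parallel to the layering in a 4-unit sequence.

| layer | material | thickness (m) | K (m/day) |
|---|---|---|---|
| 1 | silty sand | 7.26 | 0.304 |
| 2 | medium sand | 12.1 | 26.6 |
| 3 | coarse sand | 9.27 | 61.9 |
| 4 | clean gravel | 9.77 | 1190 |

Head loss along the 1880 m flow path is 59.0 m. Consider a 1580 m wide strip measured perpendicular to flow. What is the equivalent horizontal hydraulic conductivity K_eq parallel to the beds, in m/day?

326

Flow is parallel to layering, so each bed carries its own Darcy discharge and the transmissivities add.
Σ(K_i·b_i) = 0.304×7.26 + 26.6×12.1 + 61.9×9.27 + 1190×9.77 = 12524 m²/day.
Total thickness b = 38.40 m, so K_eq = Σ(K_i·b_i)/b = 326.2 m/day.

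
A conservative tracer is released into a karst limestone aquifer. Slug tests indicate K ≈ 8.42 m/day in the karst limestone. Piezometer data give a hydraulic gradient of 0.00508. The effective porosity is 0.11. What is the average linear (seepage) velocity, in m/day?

Hydraulic gradient i = 0.00508.
Darcy flux q = K · i = 8.420 × 0.005080 = 0.04277 m/day.
Seepage velocity v = q / n_e = 0.04277 / 0.11 = 0.3889 m/day.

0.389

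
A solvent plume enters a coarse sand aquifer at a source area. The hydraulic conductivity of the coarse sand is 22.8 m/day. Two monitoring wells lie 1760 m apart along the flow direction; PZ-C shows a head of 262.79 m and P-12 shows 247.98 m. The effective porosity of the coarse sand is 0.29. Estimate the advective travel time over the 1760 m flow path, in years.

7.28

Hydraulic gradient i = (262.79 − 247.98) / 1760 = 14.81 / 1760 = 0.008415.
Darcy flux q = K · i = 22.80 × 0.008415 = 0.1919 m/day.
Seepage velocity v = q / n_e = 0.1919 / 0.29 = 0.6616 m/day.
Travel time t = L / v = 1760 / 0.6616 = 2660 days = 7.284 years.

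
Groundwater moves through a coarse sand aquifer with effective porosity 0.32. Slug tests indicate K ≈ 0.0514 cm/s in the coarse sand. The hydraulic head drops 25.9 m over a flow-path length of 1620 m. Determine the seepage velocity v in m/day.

Convert K: 0.0514 cm/s × 864 = 44.41 m/day.
Hydraulic gradient i = Δh / L = 25.9 / 1620 = 0.01599.
Darcy flux q = K · i = 44.41 × 0.01599 = 0.7100 m/day.
Seepage velocity v = q / n_e = 0.7100 / 0.32 = 2.219 m/day.

2.22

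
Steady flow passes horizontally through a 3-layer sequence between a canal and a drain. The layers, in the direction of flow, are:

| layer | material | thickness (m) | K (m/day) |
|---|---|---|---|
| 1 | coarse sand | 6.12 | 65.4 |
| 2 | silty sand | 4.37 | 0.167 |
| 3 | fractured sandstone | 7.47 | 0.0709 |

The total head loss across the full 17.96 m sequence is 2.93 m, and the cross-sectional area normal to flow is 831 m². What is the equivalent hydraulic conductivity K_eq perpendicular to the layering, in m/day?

Flow is perpendicular to layering, so the layers act in series and the equivalent K is the thickness-weighted harmonic mean.
Total thickness L = 6.12 + 4.37 + 7.47 = 17.96 m.
Σ(b_i/K_i) = 6.12/65.4 + 4.37/0.167 + 7.47/0.0709 = 131.6 d.
K_eq = L / Σ(b_i/K_i) = 17.96 / 131.6 = 0.1365 m/day.

0.136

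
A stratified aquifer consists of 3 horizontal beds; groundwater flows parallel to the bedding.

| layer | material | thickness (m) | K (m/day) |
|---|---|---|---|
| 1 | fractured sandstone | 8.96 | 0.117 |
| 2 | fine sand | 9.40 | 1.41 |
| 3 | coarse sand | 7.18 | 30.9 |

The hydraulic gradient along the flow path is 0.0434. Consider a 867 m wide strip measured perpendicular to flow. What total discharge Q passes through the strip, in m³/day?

8890

Flow is parallel to layering, so each bed carries its own Darcy discharge and the transmissivities add.
Σ(K_i·b_i) = 0.117×8.96 + 1.41×9.40 + 30.9×7.18 = 236.2 m²/day.
Hydraulic gradient i = 0.0434.
Q = Σ(K_i·b_i) · W · i = 236.2 × 867 × 0.04340 = 8886 m³/day.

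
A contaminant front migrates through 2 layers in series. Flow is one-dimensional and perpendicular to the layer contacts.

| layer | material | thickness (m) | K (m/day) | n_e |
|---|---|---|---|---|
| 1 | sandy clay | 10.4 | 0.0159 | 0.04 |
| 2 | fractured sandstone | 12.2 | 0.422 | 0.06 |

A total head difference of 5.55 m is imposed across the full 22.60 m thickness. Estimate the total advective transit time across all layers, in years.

With flow normal to the layers, continuity requires the same specific discharge q through every layer.
Σ(b_i/K_i) = 10.4/0.0159 + 12.2/0.422 = 683.0 d.
q = Δh / Σ(b_i/K_i) = 5.55 / 683.0 = 0.008126 m/day.
In each layer the seepage velocity is v_i = q/n_i, so the layer transit time is t_i = b_i·n_i / q:
  layer 1 (sandy clay): t_1 = 10.4 × 0.04 / 0.008126 = 51.19 d
  layer 2 (fractured sandstone): t_2 = 12.2 × 0.06 / 0.008126 = 90.08 d
Total t = Σ t_i = 141.3 days = 0.3868 years.

0.387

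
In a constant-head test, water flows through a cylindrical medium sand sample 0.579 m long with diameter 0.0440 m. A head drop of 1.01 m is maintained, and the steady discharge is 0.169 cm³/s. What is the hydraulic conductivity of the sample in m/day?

Cross-sectional area A = π·(d/2)² = π × (0.0440/2)² = 0.001521 m².
Convert discharge: 0.169 cm³/s = 1.690e-07 m³/s.
Darcy's law rearranged: K = Q·L / (A·Δh) = 1.690e-07 × 0.579 / (0.001521 × 1.01) = 6.372e-05 m/s = 5.505 m/day.

5.51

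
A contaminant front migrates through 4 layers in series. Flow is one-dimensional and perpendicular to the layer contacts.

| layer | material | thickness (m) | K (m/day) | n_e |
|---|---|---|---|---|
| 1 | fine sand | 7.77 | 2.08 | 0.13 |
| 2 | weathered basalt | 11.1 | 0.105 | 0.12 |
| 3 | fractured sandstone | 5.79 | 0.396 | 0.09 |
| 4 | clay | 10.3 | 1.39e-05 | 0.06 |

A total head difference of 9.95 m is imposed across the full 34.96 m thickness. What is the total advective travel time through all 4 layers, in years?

710

With flow normal to the layers, continuity requires the same specific discharge q through every layer.
Σ(b_i/K_i) = 7.77/2.08 + 11.1/0.105 + 5.79/0.396 + 10.3/1.39e-05 = 7.411e+05 d.
q = Δh / Σ(b_i/K_i) = 9.95 / 7.411e+05 = 1.343e-05 m/day.
In each layer the seepage velocity is v_i = q/n_i, so the layer transit time is t_i = b_i·n_i / q:
  layer 1 (fine sand): t_1 = 7.77 × 0.13 / 1.343e-05 = 75238 d
  layer 2 (weathered basalt): t_2 = 11.1 × 0.12 / 1.343e-05 = 99215 d
  layer 3 (fractured sandstone): t_3 = 5.79 × 0.09 / 1.343e-05 = 38814 d
  layer 4 (clay): t_4 = 10.3 × 0.06 / 1.343e-05 = 46032 d
Total t = Σ t_i = 2.593e+05 days = 709.9 years.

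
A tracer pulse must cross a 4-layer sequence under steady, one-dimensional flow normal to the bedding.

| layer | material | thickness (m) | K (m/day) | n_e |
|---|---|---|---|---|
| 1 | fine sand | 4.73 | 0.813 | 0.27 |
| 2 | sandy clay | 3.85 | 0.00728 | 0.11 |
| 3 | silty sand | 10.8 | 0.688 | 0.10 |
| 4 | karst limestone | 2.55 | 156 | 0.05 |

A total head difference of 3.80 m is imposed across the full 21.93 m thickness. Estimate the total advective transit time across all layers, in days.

With flow normal to the layers, continuity requires the same specific discharge q through every layer.
Σ(b_i/K_i) = 4.73/0.813 + 3.85/0.00728 + 10.8/0.688 + 2.55/156 = 550.4 d.
q = Δh / Σ(b_i/K_i) = 3.80 / 550.4 = 0.006904 m/day.
In each layer the seepage velocity is v_i = q/n_i, so the layer transit time is t_i = b_i·n_i / q:
  layer 1 (fine sand): t_1 = 4.73 × 0.27 / 0.006904 = 185.0 d
  layer 2 (sandy clay): t_2 = 3.85 × 0.11 / 0.006904 = 61.34 d
  layer 3 (silty sand): t_3 = 10.8 × 0.10 / 0.006904 = 156.4 d
  layer 4 (karst limestone): t_4 = 2.55 × 0.05 / 0.006904 = 18.47 d
Total t = Σ t_i = 421.2 days.

421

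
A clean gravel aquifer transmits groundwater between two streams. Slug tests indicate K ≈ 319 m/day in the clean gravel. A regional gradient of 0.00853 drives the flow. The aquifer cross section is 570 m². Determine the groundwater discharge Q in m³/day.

Hydraulic gradient i = 0.00853.
Darcy's law: Q = K · A · i = 319.0 × 570.0 × 0.008530 = 1551 m³/day.

1550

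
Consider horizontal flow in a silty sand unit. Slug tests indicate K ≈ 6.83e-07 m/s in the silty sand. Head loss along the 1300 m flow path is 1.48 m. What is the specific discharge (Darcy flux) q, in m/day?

Convert K: 6.83e-07 m/s × 86400 = 0.05901 m/day.
Hydraulic gradient i = Δh / L = 1.48 / 1300 = 0.001138.
Specific discharge q = K · i = 0.05901 × 0.001138 = 6.718e-05 m/day.

6.72e-05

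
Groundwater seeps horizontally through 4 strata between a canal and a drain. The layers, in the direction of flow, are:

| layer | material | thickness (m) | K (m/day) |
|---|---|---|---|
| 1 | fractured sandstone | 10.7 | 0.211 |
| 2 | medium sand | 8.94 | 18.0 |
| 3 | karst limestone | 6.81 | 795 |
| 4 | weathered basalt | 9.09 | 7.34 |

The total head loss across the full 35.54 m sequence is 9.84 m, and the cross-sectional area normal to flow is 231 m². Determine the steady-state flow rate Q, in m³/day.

43.3

Flow is perpendicular to layering, so the layers act in series and the equivalent K is the thickness-weighted harmonic mean.
Total thickness L = 10.7 + 8.94 + 6.81 + 9.09 = 35.54 m.
Σ(b_i/K_i) = 10.7/0.211 + 8.94/18.0 + 6.81/795 + 9.09/7.34 = 52.45 d.
K_eq = L / Σ(b_i/K_i) = 35.54 / 52.45 = 0.6775 m/day.
Q = K_eq · A · (Δh/L) = 0.6775 × 231 × (9.84/35.54) = 43.33 m³/day.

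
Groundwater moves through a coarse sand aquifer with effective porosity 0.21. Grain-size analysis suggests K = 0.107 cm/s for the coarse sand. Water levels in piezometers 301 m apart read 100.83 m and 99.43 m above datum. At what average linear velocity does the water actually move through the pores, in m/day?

2.05

Convert K: 0.107 cm/s × 864 = 92.45 m/day.
Hydraulic gradient i = (100.83 − 99.43) / 301 = 1.4 / 301 = 0.004651.
Darcy flux q = K · i = 92.45 × 0.004651 = 0.4300 m/day.
Seepage velocity v = q / n_e = 0.4300 / 0.21 = 2.048 m/day.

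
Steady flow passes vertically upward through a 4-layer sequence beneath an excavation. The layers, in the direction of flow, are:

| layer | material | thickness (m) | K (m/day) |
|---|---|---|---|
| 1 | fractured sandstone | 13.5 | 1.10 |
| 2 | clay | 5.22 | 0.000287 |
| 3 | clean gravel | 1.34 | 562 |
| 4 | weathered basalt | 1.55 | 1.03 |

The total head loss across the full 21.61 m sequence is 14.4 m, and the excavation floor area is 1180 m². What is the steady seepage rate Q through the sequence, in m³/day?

0.934

Flow is perpendicular to layering, so the layers act in series and the equivalent K is the thickness-weighted harmonic mean.
Total thickness L = 13.5 + 5.22 + 1.34 + 1.55 = 21.61 m.
Σ(b_i/K_i) = 13.5/1.10 + 5.22/0.000287 + 1.34/562 + 1.55/1.03 = 18202 d.
K_eq = L / Σ(b_i/K_i) = 21.61 / 18202 = 0.001187 m/day.
Q = K_eq · A · (Δh/L) = 0.001187 × 1180 × (14.4/21.61) = 0.9335 m³/day.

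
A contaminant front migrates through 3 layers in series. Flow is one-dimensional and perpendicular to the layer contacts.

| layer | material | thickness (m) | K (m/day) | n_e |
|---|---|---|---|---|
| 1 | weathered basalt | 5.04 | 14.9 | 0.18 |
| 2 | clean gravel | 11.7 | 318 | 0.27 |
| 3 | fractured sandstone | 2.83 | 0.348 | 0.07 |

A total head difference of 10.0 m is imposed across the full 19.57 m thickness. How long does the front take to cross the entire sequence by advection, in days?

With flow normal to the layers, continuity requires the same specific discharge q through every layer.
Σ(b_i/K_i) = 5.04/14.9 + 11.7/318 + 2.83/0.348 = 8.507 d.
q = Δh / Σ(b_i/K_i) = 10.0 / 8.507 = 1.175 m/day.
In each layer the seepage velocity is v_i = q/n_i, so the layer transit time is t_i = b_i·n_i / q:
  layer 1 (weathered basalt): t_1 = 5.04 × 0.18 / 1.175 = 0.7718 d
  layer 2 (clean gravel): t_2 = 11.7 × 0.27 / 1.175 = 2.687 d
  layer 3 (fractured sandstone): t_3 = 2.83 × 0.07 / 1.175 = 0.1685 d
Total t = Σ t_i = 3.628 days.

3.63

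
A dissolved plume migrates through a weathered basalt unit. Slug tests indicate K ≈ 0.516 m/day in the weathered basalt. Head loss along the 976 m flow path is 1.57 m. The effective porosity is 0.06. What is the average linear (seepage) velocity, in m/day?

Hydraulic gradient i = Δh / L = 1.57 / 976 = 0.001609.
Darcy flux q = K · i = 0.5160 × 0.001609 = 0.0008300 m/day.
Seepage velocity v = q / n_e = 0.0008300 / 0.06 = 0.01383 m/day.

0.0138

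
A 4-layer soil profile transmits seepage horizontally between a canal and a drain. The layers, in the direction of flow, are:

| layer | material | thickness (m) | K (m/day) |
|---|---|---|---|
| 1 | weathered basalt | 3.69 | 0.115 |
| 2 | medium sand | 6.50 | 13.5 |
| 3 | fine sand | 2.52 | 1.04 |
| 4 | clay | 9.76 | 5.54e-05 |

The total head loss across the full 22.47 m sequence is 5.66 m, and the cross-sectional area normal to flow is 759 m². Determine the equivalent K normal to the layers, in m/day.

0.000128

Flow is perpendicular to layering, so the layers act in series and the equivalent K is the thickness-weighted harmonic mean.
Total thickness L = 3.69 + 6.50 + 2.52 + 9.76 = 22.47 m.
Σ(b_i/K_i) = 3.69/0.115 + 6.50/13.5 + 2.52/1.04 + 9.76/5.54e-05 = 1.762e+05 d.
K_eq = L / Σ(b_i/K_i) = 22.47 / 1.762e+05 = 0.0001275 m/day.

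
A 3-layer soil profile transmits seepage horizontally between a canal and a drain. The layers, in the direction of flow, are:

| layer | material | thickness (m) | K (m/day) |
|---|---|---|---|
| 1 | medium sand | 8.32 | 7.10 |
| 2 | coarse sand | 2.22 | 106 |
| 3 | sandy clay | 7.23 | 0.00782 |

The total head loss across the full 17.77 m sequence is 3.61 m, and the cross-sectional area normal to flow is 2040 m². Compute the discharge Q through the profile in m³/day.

Flow is perpendicular to layering, so the layers act in series and the equivalent K is the thickness-weighted harmonic mean.
Total thickness L = 8.32 + 2.22 + 7.23 = 17.77 m.
Σ(b_i/K_i) = 8.32/7.10 + 2.22/106 + 7.23/0.00782 = 925.7 d.
K_eq = L / Σ(b_i/K_i) = 17.77 / 925.7 = 0.01920 m/day.
Q = K_eq · A · (Δh/L) = 0.01920 × 2040 × (3.61/17.77) = 7.955 m³/day.

7.96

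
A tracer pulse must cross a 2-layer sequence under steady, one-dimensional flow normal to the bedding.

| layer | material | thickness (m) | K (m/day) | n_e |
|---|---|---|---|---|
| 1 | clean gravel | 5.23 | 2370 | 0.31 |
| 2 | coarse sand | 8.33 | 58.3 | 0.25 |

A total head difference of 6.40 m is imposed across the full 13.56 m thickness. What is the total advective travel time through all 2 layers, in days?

With flow normal to the layers, continuity requires the same specific discharge q through every layer.
Σ(b_i/K_i) = 5.23/2370 + 8.33/58.3 = 0.1451 d.
q = Δh / Σ(b_i/K_i) = 6.40 / 0.1451 = 44.11 m/day.
In each layer the seepage velocity is v_i = q/n_i, so the layer transit time is t_i = b_i·n_i / q:
  layer 1 (clean gravel): t_1 = 5.23 × 0.31 / 44.11 = 0.03675 d
  layer 2 (coarse sand): t_2 = 8.33 × 0.25 / 44.11 = 0.04721 d
Total t = Σ t_i = 0.08397 days.

0.0840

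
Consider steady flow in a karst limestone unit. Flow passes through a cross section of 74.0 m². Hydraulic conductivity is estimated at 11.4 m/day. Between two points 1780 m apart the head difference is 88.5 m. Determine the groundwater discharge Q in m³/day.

Hydraulic gradient i = Δh / L = 88.5 / 1780 = 0.04972.
Darcy's law: Q = K · A · i = 11.40 × 74.00 × 0.04972 = 41.94 m³/day.

41.9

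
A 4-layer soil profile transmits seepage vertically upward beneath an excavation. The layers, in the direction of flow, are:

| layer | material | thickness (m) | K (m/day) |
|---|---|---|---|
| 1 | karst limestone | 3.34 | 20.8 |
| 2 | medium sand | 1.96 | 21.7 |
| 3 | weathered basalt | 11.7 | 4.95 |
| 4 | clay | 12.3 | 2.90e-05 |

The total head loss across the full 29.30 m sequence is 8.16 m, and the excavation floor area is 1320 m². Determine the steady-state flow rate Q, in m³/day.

Flow is perpendicular to layering, so the layers act in series and the equivalent K is the thickness-weighted harmonic mean.
Total thickness L = 3.34 + 1.96 + 11.7 + 12.3 = 29.30 m.
Σ(b_i/K_i) = 3.34/20.8 + 1.96/21.7 + 11.7/4.95 + 12.3/2.90e-05 = 4.241e+05 d.
K_eq = L / Σ(b_i/K_i) = 29.30 / 4.241e+05 = 6.908e-05 m/day.
Q = K_eq · A · (Δh/L) = 6.908e-05 × 1320 × (8.16/29.30) = 0.02540 m³/day.

0.0254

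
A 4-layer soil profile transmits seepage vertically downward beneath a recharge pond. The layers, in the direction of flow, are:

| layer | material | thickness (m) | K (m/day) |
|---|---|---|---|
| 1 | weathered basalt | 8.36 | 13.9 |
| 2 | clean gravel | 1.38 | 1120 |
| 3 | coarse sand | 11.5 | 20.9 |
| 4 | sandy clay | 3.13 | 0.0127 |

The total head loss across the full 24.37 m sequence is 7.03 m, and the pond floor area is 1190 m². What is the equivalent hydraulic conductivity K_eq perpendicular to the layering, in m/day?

0.0984

Flow is perpendicular to layering, so the layers act in series and the equivalent K is the thickness-weighted harmonic mean.
Total thickness L = 8.36 + 1.38 + 11.5 + 3.13 = 24.37 m.
Σ(b_i/K_i) = 8.36/13.9 + 1.38/1120 + 11.5/20.9 + 3.13/0.0127 = 247.6 d.
K_eq = L / Σ(b_i/K_i) = 24.37 / 247.6 = 0.09842 m/day.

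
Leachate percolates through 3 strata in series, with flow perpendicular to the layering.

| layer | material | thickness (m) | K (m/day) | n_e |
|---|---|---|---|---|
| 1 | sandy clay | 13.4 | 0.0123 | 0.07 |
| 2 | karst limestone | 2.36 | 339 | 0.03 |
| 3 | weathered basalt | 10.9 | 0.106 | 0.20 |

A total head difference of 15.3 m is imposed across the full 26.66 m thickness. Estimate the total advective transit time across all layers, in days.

With flow normal to the layers, continuity requires the same specific discharge q through every layer.
Σ(b_i/K_i) = 13.4/0.0123 + 2.36/339 + 10.9/0.106 = 1192 d.
q = Δh / Σ(b_i/K_i) = 15.3 / 1192 = 0.01283 m/day.
In each layer the seepage velocity is v_i = q/n_i, so the layer transit time is t_i = b_i·n_i / q:
  layer 1 (sandy clay): t_1 = 13.4 × 0.07 / 0.01283 = 73.09 d
  layer 2 (karst limestone): t_2 = 2.36 × 0.03 / 0.01283 = 5.517 d
  layer 3 (weathered basalt): t_3 = 10.9 × 0.20 / 0.01283 = 169.9 d
Total t = Σ t_i = 248.5 days.

248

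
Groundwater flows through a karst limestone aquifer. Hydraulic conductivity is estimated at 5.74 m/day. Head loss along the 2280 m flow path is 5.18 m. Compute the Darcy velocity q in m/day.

Hydraulic gradient i = Δh / L = 5.18 / 2280 = 0.002272.
Specific discharge q = K · i = 5.740 × 0.002272 = 0.01304 m/day.

0.0130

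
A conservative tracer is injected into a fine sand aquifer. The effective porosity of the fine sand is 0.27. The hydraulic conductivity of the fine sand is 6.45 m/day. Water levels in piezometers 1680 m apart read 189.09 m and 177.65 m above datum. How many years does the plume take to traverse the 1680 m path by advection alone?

28.3

Hydraulic gradient i = (189.09 − 177.65) / 1680 = 11.44 / 1680 = 0.006810.
Darcy flux q = K · i = 6.450 × 0.006810 = 0.04392 m/day.
Seepage velocity v = q / n_e = 0.04392 / 0.27 = 0.1627 m/day.
Travel time t = L / v = 1680 / 0.1627 = 10328 days = 28.28 years.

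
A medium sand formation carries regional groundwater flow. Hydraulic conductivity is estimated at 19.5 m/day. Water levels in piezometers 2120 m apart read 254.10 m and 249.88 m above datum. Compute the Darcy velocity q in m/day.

0.0388

Hydraulic gradient i = (254.10 − 249.88) / 2120 = 4.22 / 2120 = 0.001991.
Specific discharge q = K · i = 19.50 × 0.001991 = 0.03882 m/day.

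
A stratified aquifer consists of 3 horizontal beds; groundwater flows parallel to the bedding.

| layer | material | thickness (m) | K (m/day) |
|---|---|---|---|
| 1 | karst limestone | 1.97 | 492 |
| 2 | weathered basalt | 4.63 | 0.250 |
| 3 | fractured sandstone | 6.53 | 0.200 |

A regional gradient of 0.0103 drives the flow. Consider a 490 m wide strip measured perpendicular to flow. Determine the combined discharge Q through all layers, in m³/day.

4900

Flow is parallel to layering, so each bed carries its own Darcy discharge and the transmissivities add.
Σ(K_i·b_i) = 492×1.97 + 0.250×4.63 + 0.200×6.53 = 971.7 m²/day.
Hydraulic gradient i = 0.0103.
Q = Σ(K_i·b_i) · W · i = 971.7 × 490 × 0.01030 = 4904 m³/day.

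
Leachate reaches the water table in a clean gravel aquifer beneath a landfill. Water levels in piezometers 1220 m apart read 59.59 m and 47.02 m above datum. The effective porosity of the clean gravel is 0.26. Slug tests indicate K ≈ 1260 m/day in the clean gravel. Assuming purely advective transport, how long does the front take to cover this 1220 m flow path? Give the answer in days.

Hydraulic gradient i = (59.59 − 47.02) / 1220 = 12.57 / 1220 = 0.01030.
Darcy flux q = K · i = 1260 × 0.01030 = 12.98 m/day.
Seepage velocity v = q / n_e = 12.98 / 0.26 = 49.93 m/day.
Travel time t = L / v = 1220 / 49.93 = 24.43 days.

24.4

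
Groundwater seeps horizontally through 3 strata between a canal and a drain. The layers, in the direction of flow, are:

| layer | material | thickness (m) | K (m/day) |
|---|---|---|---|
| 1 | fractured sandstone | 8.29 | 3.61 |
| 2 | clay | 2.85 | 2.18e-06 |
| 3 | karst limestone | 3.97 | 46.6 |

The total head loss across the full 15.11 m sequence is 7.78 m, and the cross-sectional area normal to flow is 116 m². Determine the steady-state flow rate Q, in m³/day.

Flow is perpendicular to layering, so the layers act in series and the equivalent K is the thickness-weighted harmonic mean.
Total thickness L = 8.29 + 2.85 + 3.97 = 15.11 m.
Σ(b_i/K_i) = 8.29/3.61 + 2.85/2.18e-06 + 3.97/46.6 = 1.307e+06 d.
K_eq = L / Σ(b_i/K_i) = 15.11 / 1.307e+06 = 1.156e-05 m/day.
Q = K_eq · A · (Δh/L) = 1.156e-05 × 116 × (7.78/15.11) = 0.0006903 m³/day.

0.000690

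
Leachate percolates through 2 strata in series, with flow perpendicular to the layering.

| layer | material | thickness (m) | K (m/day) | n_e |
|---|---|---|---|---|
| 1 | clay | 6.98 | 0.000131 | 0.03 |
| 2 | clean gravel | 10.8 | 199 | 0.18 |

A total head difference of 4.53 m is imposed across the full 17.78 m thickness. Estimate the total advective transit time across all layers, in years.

69.3

With flow normal to the layers, continuity requires the same specific discharge q through every layer.
Σ(b_i/K_i) = 6.98/0.000131 + 10.8/199 = 53282 d.
q = Δh / Σ(b_i/K_i) = 4.53 / 53282 = 8.502e-05 m/day.
In each layer the seepage velocity is v_i = q/n_i, so the layer transit time is t_i = b_i·n_i / q:
  layer 1 (clay): t_1 = 6.98 × 0.03 / 8.502e-05 = 2463 d
  layer 2 (clean gravel): t_2 = 10.8 × 0.18 / 8.502e-05 = 22866 d
Total t = Σ t_i = 25329 days = 69.35 years.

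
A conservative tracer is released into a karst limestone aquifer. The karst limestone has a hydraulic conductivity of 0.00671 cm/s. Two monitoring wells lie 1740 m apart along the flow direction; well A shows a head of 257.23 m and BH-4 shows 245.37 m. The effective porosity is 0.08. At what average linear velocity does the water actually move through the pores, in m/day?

0.494

Convert K: 0.00671 cm/s × 864 = 5.797 m/day.
Hydraulic gradient i = (257.23 − 245.37) / 1740 = 11.86 / 1740 = 0.006816.
Darcy flux q = K · i = 5.797 × 0.006816 = 0.03952 m/day.
Seepage velocity v = q / n_e = 0.03952 / 0.08 = 0.4939 m/day.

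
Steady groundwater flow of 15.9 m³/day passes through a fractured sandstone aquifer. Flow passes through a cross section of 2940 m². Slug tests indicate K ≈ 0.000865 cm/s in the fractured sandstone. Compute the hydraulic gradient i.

Convert K: 0.000865 cm/s × 864 = 0.7474 m/day.
From Q = K·A·i, i = Q / (K·A) = 15.9 / (0.7474 × 2940) = 0.007236.

0.00724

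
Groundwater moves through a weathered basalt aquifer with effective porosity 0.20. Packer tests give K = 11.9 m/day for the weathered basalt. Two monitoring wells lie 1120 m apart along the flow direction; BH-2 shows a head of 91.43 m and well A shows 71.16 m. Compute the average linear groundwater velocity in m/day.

Hydraulic gradient i = (91.43 − 71.16) / 1120 = 20.27 / 1120 = 0.01810.
Darcy flux q = K · i = 11.90 × 0.01810 = 0.2154 m/day.
Seepage velocity v = q / n_e = 0.2154 / 0.20 = 1.077 m/day.

1.08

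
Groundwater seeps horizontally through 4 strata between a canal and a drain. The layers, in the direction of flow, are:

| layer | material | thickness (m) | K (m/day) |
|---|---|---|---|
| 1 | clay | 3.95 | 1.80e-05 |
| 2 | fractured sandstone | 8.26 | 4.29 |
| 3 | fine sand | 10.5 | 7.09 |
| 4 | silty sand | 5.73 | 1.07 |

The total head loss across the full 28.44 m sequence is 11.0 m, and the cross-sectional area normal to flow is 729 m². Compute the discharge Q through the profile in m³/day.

0.0365

Flow is perpendicular to layering, so the layers act in series and the equivalent K is the thickness-weighted harmonic mean.
Total thickness L = 3.95 + 8.26 + 10.5 + 5.73 = 28.44 m.
Σ(b_i/K_i) = 3.95/1.80e-05 + 8.26/4.29 + 10.5/7.09 + 5.73/1.07 = 2.195e+05 d.
K_eq = L / Σ(b_i/K_i) = 28.44 / 2.195e+05 = 0.0001296 m/day.
Q = K_eq · A · (Δh/L) = 0.0001296 × 729 × (11.0/28.44) = 0.03654 m³/day.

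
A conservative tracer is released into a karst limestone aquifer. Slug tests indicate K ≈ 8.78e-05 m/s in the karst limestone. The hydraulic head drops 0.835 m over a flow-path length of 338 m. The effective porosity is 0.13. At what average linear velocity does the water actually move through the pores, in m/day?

0.144

Convert K: 8.78e-05 m/s × 86400 = 7.586 m/day.
Hydraulic gradient i = Δh / L = 0.835 / 338 = 0.002470.
Darcy flux q = K · i = 7.586 × 0.002470 = 0.01874 m/day.
Seepage velocity v = q / n_e = 0.01874 / 0.13 = 0.1442 m/day.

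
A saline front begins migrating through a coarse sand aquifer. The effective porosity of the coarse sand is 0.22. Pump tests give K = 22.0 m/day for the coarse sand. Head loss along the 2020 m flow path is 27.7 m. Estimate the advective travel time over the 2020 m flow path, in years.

4.03

Hydraulic gradient i = Δh / L = 27.7 / 2020 = 0.01371.
Darcy flux q = K · i = 22.00 × 0.01371 = 0.3017 m/day.
Seepage velocity v = q / n_e = 0.3017 / 0.22 = 1.371 m/day.
Travel time t = L / v = 2020 / 1.371 = 1473 days = 4.033 years.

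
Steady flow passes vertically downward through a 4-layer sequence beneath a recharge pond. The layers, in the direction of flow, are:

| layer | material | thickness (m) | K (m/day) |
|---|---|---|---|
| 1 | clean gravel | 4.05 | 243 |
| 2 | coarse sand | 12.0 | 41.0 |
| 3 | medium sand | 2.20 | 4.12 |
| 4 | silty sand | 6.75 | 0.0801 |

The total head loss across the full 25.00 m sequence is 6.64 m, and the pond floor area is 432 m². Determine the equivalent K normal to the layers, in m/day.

Flow is perpendicular to layering, so the layers act in series and the equivalent K is the thickness-weighted harmonic mean.
Total thickness L = 4.05 + 12.0 + 2.20 + 6.75 = 25.00 m.
Σ(b_i/K_i) = 4.05/243 + 12.0/41.0 + 2.20/4.12 + 6.75/0.0801 = 85.11 d.
K_eq = L / Σ(b_i/K_i) = 25.00 / 85.11 = 0.2937 m/day.

0.294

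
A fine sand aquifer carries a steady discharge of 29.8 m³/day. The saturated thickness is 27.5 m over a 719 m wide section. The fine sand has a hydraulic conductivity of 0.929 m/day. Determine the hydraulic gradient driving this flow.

Cross-sectional area A = 719 × 27.5 = 19772 m².
From Q = K·A·i, i = Q / (K·A) = 29.8 / (0.9290 × 19772) = 0.001622.

0.00162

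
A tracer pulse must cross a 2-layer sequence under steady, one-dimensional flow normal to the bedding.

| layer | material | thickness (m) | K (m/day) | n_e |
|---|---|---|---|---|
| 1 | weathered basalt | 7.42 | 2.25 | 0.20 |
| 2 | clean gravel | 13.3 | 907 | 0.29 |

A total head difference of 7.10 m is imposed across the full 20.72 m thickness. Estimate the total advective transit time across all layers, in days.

With flow normal to the layers, continuity requires the same specific discharge q through every layer.
Σ(b_i/K_i) = 7.42/2.25 + 13.3/907 = 3.312 d.
q = Δh / Σ(b_i/K_i) = 7.10 / 3.312 = 2.143 m/day.
In each layer the seepage velocity is v_i = q/n_i, so the layer transit time is t_i = b_i·n_i / q:
  layer 1 (weathered basalt): t_1 = 7.42 × 0.20 / 2.143 = 0.6923 d
  layer 2 (clean gravel): t_2 = 13.3 × 0.29 / 2.143 = 1.799 d
Total t = Σ t_i = 2.492 days.

2.49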